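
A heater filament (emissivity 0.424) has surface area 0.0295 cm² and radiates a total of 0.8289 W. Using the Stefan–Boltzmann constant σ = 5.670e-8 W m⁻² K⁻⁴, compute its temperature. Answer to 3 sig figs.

T ≈ 1.85×10³ K

Area A = 0.0295 cm² = 2.95×10⁻⁶ m².
P = εσAT⁴ ⇒ T = (P/(εσA))^(1/4) = (0.8289/(0.424×5.670×10⁻⁸×2.95×10⁻⁶))^(1/4) = 1.85×10³ K.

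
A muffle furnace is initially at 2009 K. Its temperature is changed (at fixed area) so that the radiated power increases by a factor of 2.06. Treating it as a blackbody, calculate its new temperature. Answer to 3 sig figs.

T₂ ≈ 2.41×10³ K

P ∝ T⁴, so T₂/T₁ = (P₂/P₁)^(1/4) = (2.06)^(1/4) = 1.19803.
T₂ = 2009 × 1.19803 = 2.41×10³ K.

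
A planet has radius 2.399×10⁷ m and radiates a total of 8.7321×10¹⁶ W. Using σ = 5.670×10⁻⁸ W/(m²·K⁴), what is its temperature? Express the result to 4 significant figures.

Surface area A = 4πR² = 4π(2.399×10⁷ m)² = 7.23220×10¹⁵ m².
P = σAT⁴ ⇒ T = (P/(σA))^(1/4) = (8.7321×10¹⁶/(5.670×10⁻⁸×7.23220×10¹⁵))^(1/4) = 120.8 K.

T ≈ 120.8 K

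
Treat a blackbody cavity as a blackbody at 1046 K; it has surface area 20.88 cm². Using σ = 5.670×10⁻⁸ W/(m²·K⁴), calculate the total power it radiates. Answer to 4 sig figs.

Area A = 20.88 cm² = 2.088×10⁻³ m².
P = σAT⁴ = 5.670×10⁻⁸ × 2.088×10⁻³ × (1046)⁴ = 141.7 W.

P ≈ 141.7 W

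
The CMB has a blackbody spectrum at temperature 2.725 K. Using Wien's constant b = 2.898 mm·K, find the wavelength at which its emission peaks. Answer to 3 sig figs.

Wien's displacement law: λ_max = b/T = (2.898×10⁻³ m·K)/(2.725 K) = 1.063×10⁻³ m.
That is 1.06 mm, in the microwave range.

λ_max ≈ 1.06 mm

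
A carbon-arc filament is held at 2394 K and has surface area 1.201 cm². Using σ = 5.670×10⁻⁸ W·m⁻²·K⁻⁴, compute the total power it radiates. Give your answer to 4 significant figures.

P ≈ 223.7 W

Area A = 1.201 cm² = 1.201×10⁻⁴ m².
P = σAT⁴ = 5.670×10⁻⁸ × 1.201×10⁻⁴ × (2394)⁴ = 223.7 W.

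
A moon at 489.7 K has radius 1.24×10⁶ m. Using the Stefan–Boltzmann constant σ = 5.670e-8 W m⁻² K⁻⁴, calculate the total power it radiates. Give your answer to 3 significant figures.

P ≈ 6.30×10¹⁶ W

Surface area A = 4πR² = 4π(1.24×10⁶ m)² = 1.93221×10¹³ m².
P = σAT⁴ = 5.670×10⁻⁸ × 1.93221×10¹³ × (489.7)⁴ = 6.30×10¹⁶ W.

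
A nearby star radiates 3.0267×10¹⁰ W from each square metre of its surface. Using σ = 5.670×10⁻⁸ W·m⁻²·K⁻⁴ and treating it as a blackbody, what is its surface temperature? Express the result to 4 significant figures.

I = σT⁴, so T = (I/σ)^(1/4) = (3.0267×10¹⁰/(5.670×10⁻⁸))^(1/4) = 2.703×10⁴ K.

T ≈ 2.703×10⁴ K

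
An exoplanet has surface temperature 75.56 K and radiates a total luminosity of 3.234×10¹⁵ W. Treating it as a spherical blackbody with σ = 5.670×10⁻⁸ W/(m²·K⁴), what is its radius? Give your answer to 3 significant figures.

R ≈ 1.18×10⁷ m

L = 4πR²σT⁴ ⇒ R = √(L/(4πσT⁴)).
σT⁴ = 1.84821 W/m², so R = √(3.234×10¹⁵/(4π×1.84821)) = 1.18×10⁷ m.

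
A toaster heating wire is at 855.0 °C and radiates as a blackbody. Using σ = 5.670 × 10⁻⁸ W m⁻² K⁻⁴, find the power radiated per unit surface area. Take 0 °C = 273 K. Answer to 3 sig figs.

T = 855.0 °C + 273 = 1128.0 K.
Stefan–Boltzmann: I = σT⁴ = 5.670×10⁻⁸ × (1128.0)⁴ = 9.18×10⁴ W/m².

I ≈ 9.18×10⁴ W/m²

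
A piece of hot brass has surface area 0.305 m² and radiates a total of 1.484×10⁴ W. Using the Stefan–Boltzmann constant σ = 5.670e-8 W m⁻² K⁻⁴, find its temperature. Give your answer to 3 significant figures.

Area A = 0.305 m².
P = σAT⁴ ⇒ T = (P/(σA))^(1/4) = (1.484×10⁴/(5.670×10⁻⁸×0.305))^(1/4) = 962 K.

T ≈ 962 K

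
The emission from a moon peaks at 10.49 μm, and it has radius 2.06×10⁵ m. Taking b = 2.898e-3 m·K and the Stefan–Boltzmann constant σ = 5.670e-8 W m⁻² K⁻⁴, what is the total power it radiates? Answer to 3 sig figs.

Wien's law: T = b/λ_max = 2.898×10⁻³/1.049×10⁻⁵ = 276.263 K.
Surface area A = 4πR² = 4π(2.06×10⁵ m)² = 5.33267×10¹¹ m².
Then P = σAT⁴ = 5.670×10⁻⁸×5.33267×10¹¹×(276.263)⁴ = 1.76×10¹⁴ W.

P ≈ 1.76×10¹⁴ W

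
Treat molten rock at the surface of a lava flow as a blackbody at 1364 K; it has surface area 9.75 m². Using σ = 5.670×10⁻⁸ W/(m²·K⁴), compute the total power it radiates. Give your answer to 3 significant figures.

Area A = 9.75 m².
P = σAT⁴ = 5.670×10⁻⁸ × 9.75 × (1364)⁴ = 1.91×10⁶ W.

P ≈ 1.91×10⁶ W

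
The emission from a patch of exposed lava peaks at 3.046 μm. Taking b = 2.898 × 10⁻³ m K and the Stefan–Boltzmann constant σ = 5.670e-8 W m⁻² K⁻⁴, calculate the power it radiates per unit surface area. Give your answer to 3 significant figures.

Wien's law: T = b/λ_max = 2.898×10⁻³/3.046×10⁻⁶ = 951.412 K.
Then I = σT⁴ = 5.670×10⁻⁸×(951.412)⁴ = 4.65×10⁴ W/m².

I ≈ 4.65×10⁴ W/m²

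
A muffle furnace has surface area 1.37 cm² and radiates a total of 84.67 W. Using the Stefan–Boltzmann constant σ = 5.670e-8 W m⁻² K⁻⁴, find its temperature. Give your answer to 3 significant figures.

T ≈ 1.82×10³ K

Area A = 1.37 cm² = 1.37×10⁻⁴ m².
P = σAT⁴ ⇒ T = (P/(σA))^(1/4) = (84.67/(5.670×10⁻⁸×1.37×10⁻⁴))^(1/4) = 1.82×10³ K.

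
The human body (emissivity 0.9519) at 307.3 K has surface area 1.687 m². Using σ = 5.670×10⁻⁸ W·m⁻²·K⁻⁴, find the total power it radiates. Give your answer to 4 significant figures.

P ≈ 812.0 W

Area A = 1.687 m².
P = εσAT⁴ = 0.9519 × 5.670×10⁻⁸ × 1.687 × (307.3)⁴ = 812.0 W.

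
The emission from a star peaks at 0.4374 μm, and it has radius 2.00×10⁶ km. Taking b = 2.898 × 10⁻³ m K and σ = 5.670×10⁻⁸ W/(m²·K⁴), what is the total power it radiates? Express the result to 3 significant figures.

Wien's law: T = b/λ_max = 2.898×10⁻³/4.374×10⁻⁷ = 6625.51 K.
Surface area A = 4πR² = 4π(2.00×10⁹ m)² = 5.02655×10¹⁹ m².
Then P = σAT⁴ = 5.670×10⁻⁸×5.02655×10¹⁹×(6625.51)⁴ = 5.49×10²⁷ W.

P ≈ 5.49×10²⁷ W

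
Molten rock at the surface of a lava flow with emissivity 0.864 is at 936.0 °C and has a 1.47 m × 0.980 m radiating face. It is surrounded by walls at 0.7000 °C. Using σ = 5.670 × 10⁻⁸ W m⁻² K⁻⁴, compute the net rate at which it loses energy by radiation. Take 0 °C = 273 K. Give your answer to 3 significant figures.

T = 936.0 °C + 273 = 1209.0 K.
Surroundings: T = 0.7000 °C + 273 = 273.7000 K.
Area A = 1.47 × 0.980 = 1.4406 m².
Net radiated power P_net = εσA(T⁴ − T₀⁴) = 0.864×5.670×10⁻⁸×1.4406×(1209.0⁴ − 273.7000⁴).
T⁴ − T₀⁴ = 2.13651×10¹² − 5.61176×10⁹ = 2.13090×10¹² K⁴, so P_net = 1.50×10⁵ W.

Net loss ≈ 1.50×10⁵ W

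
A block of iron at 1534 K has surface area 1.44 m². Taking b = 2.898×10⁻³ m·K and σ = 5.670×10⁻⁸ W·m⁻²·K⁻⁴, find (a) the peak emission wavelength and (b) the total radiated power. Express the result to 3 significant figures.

(a) λ_max = b/T = 2.898×10⁻³/1534 = 1.889×10⁻⁶ m = 1.89 μm.
Area A = 1.44 m².
(b) P = σAT⁴ = 5.670×10⁻⁸×1.44×(1534)⁴ = 4.52×10⁵ W.

λ_max ≈ 1.89 μm; P ≈ 4.52×10⁵ W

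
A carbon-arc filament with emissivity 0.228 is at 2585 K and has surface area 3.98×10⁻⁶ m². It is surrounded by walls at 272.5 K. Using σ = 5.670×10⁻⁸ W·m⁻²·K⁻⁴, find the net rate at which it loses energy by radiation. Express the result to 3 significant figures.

Net loss ≈ 2.30 W

Area A = 3.98×10⁻⁶ m².
Net radiated power P_net = εσA(T⁴ − T₀⁴) = 0.228×5.670×10⁻⁸×3.98×10⁻⁶×(2585⁴ − 272.5⁴).
T⁴ − T₀⁴ = 4.46521×10¹³ − 5.51399×10⁹ = 4.46466×10¹³ K⁴, so P_net = 2.30 W.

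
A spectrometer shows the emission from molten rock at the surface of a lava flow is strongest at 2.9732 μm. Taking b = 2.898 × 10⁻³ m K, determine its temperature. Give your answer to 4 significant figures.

T ≈ 974.7 K

Wien's law gives T = b/λ_max = (2.898×10⁻³ m·K)/(2.9732×10⁻⁶ m) = 974.7 K.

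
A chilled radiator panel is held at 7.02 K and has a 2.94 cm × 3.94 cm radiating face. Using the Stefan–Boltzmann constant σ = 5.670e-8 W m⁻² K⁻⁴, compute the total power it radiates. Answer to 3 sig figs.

P ≈ 1.60×10⁻⁷ W

Area A = 0.0294 × 0.0394 = 1.15836×10⁻³ m².
P = σAT⁴ = 5.670×10⁻⁸ × 1.15836×10⁻³ × (7.02)⁴ = 1.60×10⁻⁷ W.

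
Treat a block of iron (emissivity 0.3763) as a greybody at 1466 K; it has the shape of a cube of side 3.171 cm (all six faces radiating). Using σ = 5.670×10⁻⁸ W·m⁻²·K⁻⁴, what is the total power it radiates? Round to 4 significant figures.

Area A = 6s² = 6×(0.03171 m)² = 6.03314×10⁻³ m².
P = εσAT⁴ = 0.3763 × 5.670×10⁻⁸ × 6.03314×10⁻³ × (1466)⁴ = 594.6 W.

P ≈ 594.6 W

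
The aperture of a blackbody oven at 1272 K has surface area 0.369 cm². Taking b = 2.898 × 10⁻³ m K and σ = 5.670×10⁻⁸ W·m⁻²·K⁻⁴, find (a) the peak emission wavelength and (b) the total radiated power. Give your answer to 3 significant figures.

(a) λ_max = b/T = 2.898×10⁻³/1272 = 2.278×10⁻⁶ m = 2.28×10³ nm.
Area A = 0.369 cm² = 3.69×10⁻⁵ m².
(b) P = σAT⁴ = 5.670×10⁻⁸×3.69×10⁻⁵×(1272)⁴ = 5.48 W.

λ_max ≈ 2.28×10³ nm; P ≈ 5.48 W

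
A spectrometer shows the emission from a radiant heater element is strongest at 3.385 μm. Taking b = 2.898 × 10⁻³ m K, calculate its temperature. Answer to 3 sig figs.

Wien's law gives T = b/λ_max = (2.898×10⁻³ m·K)/(3.385×10⁻⁶ m) = 856 K.

T ≈ 856 K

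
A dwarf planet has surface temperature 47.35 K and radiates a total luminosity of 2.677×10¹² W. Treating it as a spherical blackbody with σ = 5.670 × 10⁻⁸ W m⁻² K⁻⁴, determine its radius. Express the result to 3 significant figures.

R ≈ 8.65×10⁵ m

L = 4πR²σT⁴ ⇒ R = √(L/(4πσT⁴)).
σT⁴ = 0.285012 W/m², so R = √(2.677×10¹²/(4π×0.285012)) = 8.65×10⁵ m.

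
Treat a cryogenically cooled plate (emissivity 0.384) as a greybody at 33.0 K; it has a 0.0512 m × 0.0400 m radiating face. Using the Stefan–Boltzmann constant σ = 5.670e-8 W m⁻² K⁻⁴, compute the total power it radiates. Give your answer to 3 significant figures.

Area A = 0.0512 × 0.0400 = 2.048×10⁻³ m².
P = εσAT⁴ = 0.384 × 5.670×10⁻⁸ × 2.048×10⁻³ × (33.0)⁴ = 5.29×10⁻⁵ W.

P ≈ 5.29×10⁻⁵ W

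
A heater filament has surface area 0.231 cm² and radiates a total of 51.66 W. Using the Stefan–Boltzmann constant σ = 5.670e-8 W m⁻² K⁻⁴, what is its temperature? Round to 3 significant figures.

Area A = 0.231 cm² = 2.31×10⁻⁵ m².
P = σAT⁴ ⇒ T = (P/(σA))^(1/4) = (51.66/(5.670×10⁻⁸×2.31×10⁻⁵))^(1/4) = 2.51×10³ K.

T ≈ 2.51×10³ K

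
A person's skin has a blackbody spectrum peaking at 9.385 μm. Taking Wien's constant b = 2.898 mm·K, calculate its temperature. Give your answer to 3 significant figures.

T ≈ 309 K

Wien's law gives T = b/λ_max = (2.898×10⁻³ m·K)/(9.385×10⁻⁶ m) = 309 K.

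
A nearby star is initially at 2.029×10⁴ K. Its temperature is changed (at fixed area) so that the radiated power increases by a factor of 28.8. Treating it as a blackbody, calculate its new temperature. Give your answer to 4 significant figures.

T₂ ≈ 4.700×10⁴ K

P ∝ T⁴, so T₂/T₁ = (P₂/P₁)^(1/4) = (28.8)^(1/4) = 2.31658.
T₂ = 2.029×10⁴ × 2.31658 = 4.700×10⁴ K.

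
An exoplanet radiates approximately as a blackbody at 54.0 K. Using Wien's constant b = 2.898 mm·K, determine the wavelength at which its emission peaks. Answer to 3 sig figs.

Wien's displacement law: λ_max = b/T = (2.898×10⁻³ m·K)/(54.0 K) = 5.367×10⁻⁵ m.
That is 53.7 μm, in the infrared range.

λ_max ≈ 53.7 μm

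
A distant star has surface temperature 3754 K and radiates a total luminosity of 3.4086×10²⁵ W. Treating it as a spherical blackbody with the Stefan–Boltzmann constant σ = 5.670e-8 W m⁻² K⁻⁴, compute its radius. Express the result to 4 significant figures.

R ≈ 4.908×10⁸ m

L = 4πR²σT⁴ ⇒ R = √(L/(4πσT⁴)).
σT⁴ = 1.12606×10⁷ W/m², so R = √(3.4086×10²⁵/(4π×1.12606×10⁷)) = 4.908×10⁸ m.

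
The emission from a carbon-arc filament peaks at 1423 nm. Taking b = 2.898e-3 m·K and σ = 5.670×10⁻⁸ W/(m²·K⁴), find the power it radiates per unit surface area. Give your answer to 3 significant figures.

Wien's law: T = b/λ_max = 2.898×10⁻³/1.423×10⁻⁶ = 2036.54 K.
Then I = σT⁴ = 5.670×10⁻⁸×(2036.54)⁴ = 9.75×10⁵ W/m².

I ≈ 9.75×10⁵ W/m²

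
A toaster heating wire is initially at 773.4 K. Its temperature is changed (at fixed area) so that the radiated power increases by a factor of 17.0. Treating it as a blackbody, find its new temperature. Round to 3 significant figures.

T₂ ≈ 1.57×10³ K

P ∝ T⁴, so T₂/T₁ = (P₂/P₁)^(1/4) = (17.0)^(1/4) = 2.03054.
T₂ = 773.4 × 2.03054 = 1.57×10³ K.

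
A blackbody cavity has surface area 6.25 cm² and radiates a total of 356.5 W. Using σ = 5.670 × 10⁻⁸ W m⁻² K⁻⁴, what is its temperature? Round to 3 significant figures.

T ≈ 1.78×10³ K

Area A = 6.25 cm² = 6.25×10⁻⁴ m².
P = σAT⁴ ⇒ T = (P/(σA))^(1/4) = (356.5/(5.670×10⁻⁸×6.25×10⁻⁴))^(1/4) = 1.78×10³ K.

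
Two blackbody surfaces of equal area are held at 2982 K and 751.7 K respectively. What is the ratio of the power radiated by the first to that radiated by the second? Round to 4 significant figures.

With equal areas, P₁/P₂ = (T₁/T₂)⁴ = (2982/751.7)⁴ = 247.7.

P₁/P₂ ≈ 247.7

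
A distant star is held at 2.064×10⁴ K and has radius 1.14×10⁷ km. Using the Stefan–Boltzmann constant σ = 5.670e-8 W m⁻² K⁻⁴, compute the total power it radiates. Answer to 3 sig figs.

P ≈ 1.68×10³¹ W

Surface area A = 4πR² = 4π(1.14×10¹⁰ m)² = 1.63313×10²¹ m².
P = σAT⁴ = 5.670×10⁻⁸ × 1.63313×10²¹ × (2.064×10⁴)⁴ = 1.68×10³¹ W.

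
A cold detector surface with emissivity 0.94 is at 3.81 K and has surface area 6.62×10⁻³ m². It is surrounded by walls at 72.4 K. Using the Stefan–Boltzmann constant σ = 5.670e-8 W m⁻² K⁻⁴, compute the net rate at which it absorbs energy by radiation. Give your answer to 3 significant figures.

Net gain ≈ 9.69×10⁻³ W

Area A = 6.62×10⁻³ m².
Net radiated power P_net = εσA(T⁴ − T₀⁴) = 0.94×5.670×10⁻⁸×6.62×10⁻³×(3.81⁴ − 72.4⁴).
T⁴ − T₀⁴ = 210.717 − 2.74760×10⁷ = -2.74758×10⁷ K⁴, so P_net = -9.69×10⁻³ W — negative, meaning a net gain of 9.69×10⁻³ W.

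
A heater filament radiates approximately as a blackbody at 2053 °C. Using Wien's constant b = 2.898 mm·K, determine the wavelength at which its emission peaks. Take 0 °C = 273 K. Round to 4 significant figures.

T = 2053 °C + 273 = 2326 K.
Wien's displacement law: λ_max = b/T = (2.898×10⁻³ m·K)/(2326 K) = 1.2459×10⁻⁶ m.
That is 1246 nm, in the infrared range.

λ_max ≈ 1246 nm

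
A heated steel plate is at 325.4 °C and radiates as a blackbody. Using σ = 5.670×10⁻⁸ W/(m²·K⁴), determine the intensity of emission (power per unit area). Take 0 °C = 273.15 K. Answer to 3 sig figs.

T = 325.4 °C + 273.15 = 598.55 K.
Stefan–Boltzmann: I = σT⁴ = 5.670×10⁻⁸ × (598.55)⁴ = 7.28×10³ W/m².

I ≈ 7.28×10³ W/m²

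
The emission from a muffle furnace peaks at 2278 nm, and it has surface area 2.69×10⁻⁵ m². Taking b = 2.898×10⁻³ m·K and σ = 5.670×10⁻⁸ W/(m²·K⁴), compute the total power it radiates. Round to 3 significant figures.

P ≈ 3.99 W

Wien's law: T = b/λ_max = 2.898×10⁻³/2.278×10⁻⁶ = 1272.17 K.
Area A = 2.69×10⁻⁵ m².
Then P = σAT⁴ = 5.670×10⁻⁸×2.69×10⁻⁵×(1272.17)⁴ = 3.99 W.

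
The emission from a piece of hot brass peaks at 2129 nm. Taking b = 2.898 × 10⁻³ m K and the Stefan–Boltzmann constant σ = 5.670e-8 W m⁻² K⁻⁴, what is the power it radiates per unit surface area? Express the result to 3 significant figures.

I ≈ 1.95×10⁵ W/m²

Wien's law: T = b/λ_max = 2.898×10⁻³/2.129×10⁻⁶ = 1361.20 K.
Then I = σT⁴ = 5.670×10⁻⁸×(1361.20)⁴ = 1.95×10⁵ W/m².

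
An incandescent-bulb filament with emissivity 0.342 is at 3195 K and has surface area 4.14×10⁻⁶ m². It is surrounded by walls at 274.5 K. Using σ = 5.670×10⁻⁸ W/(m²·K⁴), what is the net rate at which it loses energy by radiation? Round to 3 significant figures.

Net loss ≈ 8.37 W

Area A = 4.14×10⁻⁶ m².
Net radiated power P_net = εσA(T⁴ − T₀⁴) = 0.342×5.670×10⁻⁸×4.14×10⁻⁶×(3195⁴ − 274.5⁴).
T⁴ − T₀⁴ = 1.04204×10¹⁴ − 5.67766×10⁹ = 1.04198×10¹⁴ K⁴, so P_net = 8.37 W.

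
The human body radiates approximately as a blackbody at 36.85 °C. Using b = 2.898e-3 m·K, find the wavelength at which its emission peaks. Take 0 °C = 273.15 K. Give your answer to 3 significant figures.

λ_max ≈ 9.35 μm

T = 36.85 °C + 273.15 = 310.00 K.
Wien's displacement law: λ_max = b/T = (2.898×10⁻³ m·K)/(310.00 K) = 9.348×10⁻⁶ m.
That is 9.35 μm, in the infrared range.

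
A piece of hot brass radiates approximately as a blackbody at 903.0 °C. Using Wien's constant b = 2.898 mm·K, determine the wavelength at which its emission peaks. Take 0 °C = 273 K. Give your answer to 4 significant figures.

λ_max ≈ 2.464 μm

T = 903.0 °C + 273 = 1176.0 K.
Wien's displacement law: λ_max = b/T = (2.898×10⁻³ m·K)/(1176.0 K) = 2.4643×10⁻⁶ m.
That is 2.464 μm, in the infrared range.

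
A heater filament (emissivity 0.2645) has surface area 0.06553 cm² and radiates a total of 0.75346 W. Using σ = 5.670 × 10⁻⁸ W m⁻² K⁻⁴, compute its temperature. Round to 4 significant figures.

Area A = 0.06553 cm² = 6.553×10⁻⁶ m².
P = εσAT⁴ ⇒ T = (P/(εσA))^(1/4) = (0.75346/(0.2645×5.670×10⁻⁸×6.553×10⁻⁶))^(1/4) = 1664 K.

T ≈ 1664 K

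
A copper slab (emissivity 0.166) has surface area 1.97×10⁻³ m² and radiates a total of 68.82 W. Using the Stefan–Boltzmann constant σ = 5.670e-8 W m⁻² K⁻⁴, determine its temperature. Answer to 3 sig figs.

Area A = 1.97×10⁻³ m².
P = εσAT⁴ ⇒ T = (P/(εσA))^(1/4) = (68.82/(0.166×5.670×10⁻⁸×1.97×10⁻³))^(1/4) = 1.39×10³ K.

T ≈ 1.39×10³ K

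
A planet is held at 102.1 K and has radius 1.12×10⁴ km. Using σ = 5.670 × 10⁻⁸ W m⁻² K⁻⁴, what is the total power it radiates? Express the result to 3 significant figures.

Surface area A = 4πR² = 4π(1.12×10⁷ m)² = 1.57633×10¹⁵ m².
P = σAT⁴ = 5.670×10⁻⁸ × 1.57633×10¹⁵ × (102.1)⁴ = 9.71×10¹⁵ W.

P ≈ 9.71×10¹⁵ W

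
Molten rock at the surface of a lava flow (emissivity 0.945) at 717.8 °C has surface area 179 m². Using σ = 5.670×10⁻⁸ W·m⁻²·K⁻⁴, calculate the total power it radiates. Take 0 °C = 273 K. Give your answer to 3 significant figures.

T = 717.8 °C + 273 = 990.8 K.
Area A = 179 m².
P = εσAT⁴ = 0.945 × 5.670×10⁻⁸ × 179 × (990.8)⁴ = 9.24×10⁶ W.

P ≈ 9.24×10⁶ W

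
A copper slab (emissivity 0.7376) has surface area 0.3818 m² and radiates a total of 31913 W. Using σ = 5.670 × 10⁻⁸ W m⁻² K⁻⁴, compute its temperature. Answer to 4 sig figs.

T ≈ 1189 K

Area A = 0.3818 m².
P = εσAT⁴ ⇒ T = (P/(εσA))^(1/4) = (31913/(0.7376×5.670×10⁻⁸×0.3818))^(1/4) = 1189 K.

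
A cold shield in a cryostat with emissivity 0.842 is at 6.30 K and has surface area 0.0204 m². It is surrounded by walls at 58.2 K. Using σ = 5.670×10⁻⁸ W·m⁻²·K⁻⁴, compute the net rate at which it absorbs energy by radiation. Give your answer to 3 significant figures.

Net gain ≈ 0.0112 W

Area A = 0.0204 m².
Net radiated power P_net = εσA(T⁴ − T₀⁴) = 0.842×5.670×10⁻⁸×0.0204×(6.30⁴ − 58.2⁴).
T⁴ − T₀⁴ = 1575.30 − 1.14734×10⁷ = -1.14718×10⁷ K⁴, so P_net = -0.0112 W — negative, meaning a net gain of 0.0112 W.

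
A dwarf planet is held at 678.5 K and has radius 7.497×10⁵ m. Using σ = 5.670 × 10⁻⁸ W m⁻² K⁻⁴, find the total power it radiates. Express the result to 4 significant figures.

P ≈ 8.487×10¹⁶ W

Surface area A = 4πR² = 4π(7.497×10⁵ m)² = 7.06293×10¹² m².
P = σAT⁴ = 5.670×10⁻⁸ × 7.06293×10¹² × (678.5)⁴ = 8.487×10¹⁶ W.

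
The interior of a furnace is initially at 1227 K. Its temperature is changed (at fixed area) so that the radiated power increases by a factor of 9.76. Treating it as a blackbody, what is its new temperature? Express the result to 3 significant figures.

T₂ ≈ 2.17×10³ K

P ∝ T⁴, so T₂/T₁ = (P₂/P₁)^(1/4) = (9.76)^(1/4) = 1.76751.
T₂ = 1227 × 1.76751 = 2.17×10³ K.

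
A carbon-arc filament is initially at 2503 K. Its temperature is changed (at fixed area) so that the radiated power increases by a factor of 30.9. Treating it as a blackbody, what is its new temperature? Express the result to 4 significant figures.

T₂ ≈ 5901 K

P ∝ T⁴, so T₂/T₁ = (P₂/P₁)^(1/4) = (30.9)^(1/4) = 2.35771.
T₂ = 2503 × 2.35771 = 5901 K.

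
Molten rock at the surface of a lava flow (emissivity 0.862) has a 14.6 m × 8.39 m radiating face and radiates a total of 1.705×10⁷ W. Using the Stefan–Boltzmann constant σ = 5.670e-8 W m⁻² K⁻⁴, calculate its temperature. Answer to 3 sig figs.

T ≈ 1.30×10³ K

Area A = 14.6 × 8.39 = 122.494 m².
P = εσAT⁴ ⇒ T = (P/(εσA))^(1/4) = (1.705×10⁷/(0.862×5.670×10⁻⁸×122.494))^(1/4) = 1.30×10³ K.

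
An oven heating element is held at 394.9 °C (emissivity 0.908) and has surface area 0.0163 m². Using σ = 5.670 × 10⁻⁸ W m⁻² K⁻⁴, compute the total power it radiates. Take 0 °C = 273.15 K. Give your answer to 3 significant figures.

P ≈ 167 W

T = 394.9 °C + 273.15 = 668.05 K.
Area A = 0.0163 m².
P = εσAT⁴ = 0.908 × 5.670×10⁻⁸ × 0.0163 × (668.05)⁴ = 167 W.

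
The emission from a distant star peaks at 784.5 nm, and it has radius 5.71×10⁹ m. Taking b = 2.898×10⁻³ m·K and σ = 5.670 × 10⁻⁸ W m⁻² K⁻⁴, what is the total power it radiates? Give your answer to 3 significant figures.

P ≈ 4.33×10²⁷ W

Wien's law: T = b/λ_max = 2.898×10⁻³/7.845×10⁻⁷ = 3694.07 K.
Surface area A = 4πR² = 4π(5.71×10⁹ m)² = 4.09715×10²⁰ m².
Then P = σAT⁴ = 5.670×10⁻⁸×4.09715×10²⁰×(3694.07)⁴ = 4.33×10²⁷ W.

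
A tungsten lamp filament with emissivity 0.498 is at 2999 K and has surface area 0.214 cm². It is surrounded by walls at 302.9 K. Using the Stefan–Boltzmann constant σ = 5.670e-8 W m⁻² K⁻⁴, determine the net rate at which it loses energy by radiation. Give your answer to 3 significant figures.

Net loss ≈ 48.9 W

Area A = 0.214 cm² = 2.14×10⁻⁵ m².
Net radiated power P_net = εσA(T⁴ − T₀⁴) = 0.498×5.670×10⁻⁸×2.14×10⁻⁵×(2999⁴ − 302.9⁴).
T⁴ − T₀⁴ = 8.08921×10¹³ − 8.41777×10⁹ = 8.08837×10¹³ K⁴, so P_net = 48.9 W.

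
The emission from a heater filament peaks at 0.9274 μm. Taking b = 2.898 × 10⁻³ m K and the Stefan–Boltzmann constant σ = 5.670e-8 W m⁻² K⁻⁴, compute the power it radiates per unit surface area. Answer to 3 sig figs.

Wien's law: T = b/λ_max = 2.898×10⁻³/9.274×10⁻⁷ = 3124.87 K.
Then I = σT⁴ = 5.670×10⁻⁸×(3124.87)⁴ = 5.41×10⁶ W/m².

I ≈ 5.41×10⁶ W/m²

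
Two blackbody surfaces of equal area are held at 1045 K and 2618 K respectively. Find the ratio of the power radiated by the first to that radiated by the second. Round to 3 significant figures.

P₁/P₂ ≈ 0.0254

With equal areas, P₁/P₂ = (T₁/T₂)⁴ = (1045/2618)⁴ = 0.0254.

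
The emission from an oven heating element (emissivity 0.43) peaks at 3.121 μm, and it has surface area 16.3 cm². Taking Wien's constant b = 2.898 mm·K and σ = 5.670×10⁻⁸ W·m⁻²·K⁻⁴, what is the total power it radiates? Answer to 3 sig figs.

Wien's law: T = b/λ_max = 2.898×10⁻³/3.121×10⁻⁶ = 928.549 K.
Area A = 16.3 cm² = 1.63×10⁻³ m².
Then P = εσAT⁴ = 0.43×5.670×10⁻⁸×1.63×10⁻³×(928.549)⁴ = 29.5 W.

P ≈ 29.5 W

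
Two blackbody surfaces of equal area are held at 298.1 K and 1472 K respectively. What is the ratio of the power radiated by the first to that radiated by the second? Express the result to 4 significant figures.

P₁/P₂ ≈ 1.682×10⁻³

With equal areas, P₁/P₂ = (T₁/T₂)⁴ = (298.1/1472)⁴ = 1.682×10⁻³.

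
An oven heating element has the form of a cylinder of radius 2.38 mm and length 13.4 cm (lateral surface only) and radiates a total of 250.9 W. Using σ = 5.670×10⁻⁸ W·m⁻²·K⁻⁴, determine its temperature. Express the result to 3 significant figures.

Lateral area A = 2πrL = 2π×2.38×10⁻³×0.134 = 2.00383×10⁻³ m².
P = σAT⁴ ⇒ T = (P/(σA))^(1/4) = (250.9/(5.670×10⁻⁸×2.00383×10⁻³))^(1/4) = 1.22×10³ K.

T ≈ 1.22×10³ K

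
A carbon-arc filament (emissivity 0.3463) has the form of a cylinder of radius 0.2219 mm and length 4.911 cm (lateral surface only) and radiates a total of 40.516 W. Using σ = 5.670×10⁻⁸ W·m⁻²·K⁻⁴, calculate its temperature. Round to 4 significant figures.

Lateral area A = 2πrL = 2π×2.219×10⁻⁴×0.04911 = 6.84711×10⁻⁵ m².
P = εσAT⁴ ⇒ T = (P/(εσA))^(1/4) = (40.516/(0.3463×5.670×10⁻⁸×6.84711×10⁻⁵))^(1/4) = 2343 K.

T ≈ 2343 K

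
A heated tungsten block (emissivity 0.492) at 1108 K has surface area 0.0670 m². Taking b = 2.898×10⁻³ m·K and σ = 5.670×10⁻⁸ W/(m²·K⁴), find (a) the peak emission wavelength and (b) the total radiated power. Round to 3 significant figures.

(a) λ_max = b/T = 2.898×10⁻³/1108 = 2.616×10⁻⁶ m = 2.62×10³ nm.
Area A = 0.0670 m².
(b) P = εσAT⁴ = 0.492×5.670×10⁻⁸×0.0670×(1108)⁴ = 2.82×10³ W.

λ_max ≈ 2.62×10³ nm; P ≈ 2.82×10³ W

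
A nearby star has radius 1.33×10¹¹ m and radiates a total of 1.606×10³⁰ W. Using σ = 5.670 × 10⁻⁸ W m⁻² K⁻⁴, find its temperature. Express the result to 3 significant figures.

Surface area A = 4πR² = 4π(1.33×10¹¹ m)² = 2.22287×10²³ m².
P = σAT⁴ ⇒ T = (P/(σA))^(1/4) = (1.606×10³⁰/(5.670×10⁻⁸×2.22287×10²³))^(1/4) = 3.36×10³ K.

T ≈ 3.36×10³ K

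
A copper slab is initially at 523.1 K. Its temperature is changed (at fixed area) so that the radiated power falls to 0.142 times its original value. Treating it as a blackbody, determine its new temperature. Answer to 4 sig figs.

P ∝ T⁴, so T₂/T₁ = (P₂/P₁)^(1/4) = (0.142)^(1/4) = 0.613864.
T₂ = 523.1 × 0.613864 = 321.1 K.

T₂ ≈ 321.1 K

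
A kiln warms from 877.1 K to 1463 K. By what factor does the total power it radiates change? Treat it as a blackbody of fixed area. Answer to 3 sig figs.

P ∝ T⁴, so P₂/P₁ = (T₂/T₁)⁴ = (1463/877.1)⁴ = (1.66800)⁴ = 7.74.

P₂/P₁ ≈ 7.74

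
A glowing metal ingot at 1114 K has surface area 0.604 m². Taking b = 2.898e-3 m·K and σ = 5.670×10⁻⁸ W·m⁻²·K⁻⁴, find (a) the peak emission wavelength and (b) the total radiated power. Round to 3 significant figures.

(a) λ_max = b/T = 2.898×10⁻³/1114 = 2.601×10⁻⁶ m = 2.60 μm.
Area A = 0.604 m².
(b) P = σAT⁴ = 5.670×10⁻⁸×0.604×(1114)⁴ = 5.27×10⁴ W.

λ_max ≈ 2.60 μm; P ≈ 5.27×10⁴ W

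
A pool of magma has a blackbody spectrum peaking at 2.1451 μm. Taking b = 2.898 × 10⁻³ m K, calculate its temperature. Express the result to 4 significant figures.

T ≈ 1351 K

Wien's law gives T = b/λ_max = (2.898×10⁻³ m·K)/(2.1451×10⁻⁶ m) = 1351 K.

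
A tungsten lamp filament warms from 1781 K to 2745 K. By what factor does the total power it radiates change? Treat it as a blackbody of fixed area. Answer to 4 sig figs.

P ∝ T⁴, so P₂/P₁ = (T₂/T₁)⁴ = (2745/1781)⁴ = (1.54127)⁴ = 5.643.

P₂/P₁ ≈ 5.643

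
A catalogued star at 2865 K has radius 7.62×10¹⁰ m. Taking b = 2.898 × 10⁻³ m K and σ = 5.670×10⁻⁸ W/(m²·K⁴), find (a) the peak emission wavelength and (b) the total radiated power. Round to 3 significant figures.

(a) λ_max = b/T = 2.898×10⁻³/2865 = 1.012×10⁻⁶ m = 1.01 μm.
Surface area A = 4πR² = 4π(7.62×10¹⁰ m)² = 7.29659×10²² m².
(b) P = σAT⁴ = 5.670×10⁻⁸×7.29659×10²²×(2865)⁴ = 2.79×10²⁹ W.

λ_max ≈ 1.01 μm; P ≈ 2.79×10²⁹ W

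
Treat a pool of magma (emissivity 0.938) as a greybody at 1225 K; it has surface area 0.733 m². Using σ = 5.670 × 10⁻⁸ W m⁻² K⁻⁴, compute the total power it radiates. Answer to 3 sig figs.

P ≈ 8.78×10⁴ W

Area A = 0.733 m².
P = εσAT⁴ = 0.938 × 5.670×10⁻⁸ × 0.733 × (1225)⁴ = 8.78×10⁴ W.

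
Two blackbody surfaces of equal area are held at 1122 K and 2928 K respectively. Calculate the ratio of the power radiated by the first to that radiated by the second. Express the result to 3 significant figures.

With equal areas, P₁/P₂ = (T₁/T₂)⁴ = (1122/2928)⁴ = 0.0216.

P₁/P₂ ≈ 0.0216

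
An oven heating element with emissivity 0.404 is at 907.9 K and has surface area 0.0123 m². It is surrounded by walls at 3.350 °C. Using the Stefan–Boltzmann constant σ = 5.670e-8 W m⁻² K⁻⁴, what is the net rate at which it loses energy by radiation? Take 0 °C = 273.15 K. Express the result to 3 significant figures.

Net loss ≈ 190 W

Surroundings: T = 3.350 °C + 273.15 = 276.500 K.
Area A = 0.0123 m².
Net radiated power P_net = εσA(T⁴ − T₀⁴) = 0.404×5.670×10⁻⁸×0.0123×(907.9⁴ − 276.500⁴).
T⁴ − T₀⁴ = 6.79441×10¹¹ − 5.84495×10⁹ = 6.73596×10¹¹ K⁴, so P_net = 190 W.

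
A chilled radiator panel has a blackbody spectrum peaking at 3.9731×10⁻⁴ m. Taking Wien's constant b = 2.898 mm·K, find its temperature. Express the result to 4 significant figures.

T ≈ 7.294 K

Wien's law gives T = b/λ_max = (2.898×10⁻³ m·K)/(3.9731×10⁻⁴ m) = 7.294 K.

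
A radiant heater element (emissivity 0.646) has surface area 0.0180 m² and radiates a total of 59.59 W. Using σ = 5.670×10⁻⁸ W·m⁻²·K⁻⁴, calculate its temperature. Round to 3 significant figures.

T ≈ 548 K

Area A = 0.0180 m².
P = εσAT⁴ ⇒ T = (P/(εσA))^(1/4) = (59.59/(0.646×5.670×10⁻⁸×0.0180))^(1/4) = 548 K.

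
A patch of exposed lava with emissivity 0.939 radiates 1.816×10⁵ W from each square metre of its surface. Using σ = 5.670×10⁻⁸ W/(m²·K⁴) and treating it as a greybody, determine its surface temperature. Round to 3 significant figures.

T ≈ 1.36×10³ K

I = εσT⁴, so T = (I/εσ)^(1/4) = (1.816×10⁵/(0.939×5.670×10⁻⁸))^(1/4) = 1.36×10³ K.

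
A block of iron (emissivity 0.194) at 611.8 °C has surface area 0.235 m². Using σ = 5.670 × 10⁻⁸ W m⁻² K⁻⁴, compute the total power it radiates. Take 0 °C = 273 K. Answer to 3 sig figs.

P ≈ 1.58×10³ W

T = 611.8 °C + 273 = 884.8 K.
Area A = 0.235 m².
P = εσAT⁴ = 0.194 × 5.670×10⁻⁸ × 0.235 × (884.8)⁴ = 1.58×10³ W.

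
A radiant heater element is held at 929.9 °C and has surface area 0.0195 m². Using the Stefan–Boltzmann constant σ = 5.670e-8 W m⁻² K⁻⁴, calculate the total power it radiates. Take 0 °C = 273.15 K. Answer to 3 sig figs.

P ≈ 2.32×10³ W

T = 929.9 °C + 273.15 = 1203.05 K.
Area A = 0.0195 m².
P = σAT⁴ = 5.670×10⁻⁸ × 0.0195 × (1203.05)⁴ = 2.32×10³ W.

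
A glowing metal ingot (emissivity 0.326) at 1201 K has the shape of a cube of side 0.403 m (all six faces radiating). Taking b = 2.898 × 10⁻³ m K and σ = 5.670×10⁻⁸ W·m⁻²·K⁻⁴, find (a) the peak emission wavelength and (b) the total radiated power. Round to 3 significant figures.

(a) λ_max = b/T = 2.898×10⁻³/1201 = 2.413×10⁻⁶ m = 2.41×10³ nm.
Area A = 6s² = 6×(0.403 m)² = 0.974454 m².
(b) P = εσAT⁴ = 0.326×5.670×10⁻⁸×0.974454×(1201)⁴ = 3.75×10⁴ W.

λ_max ≈ 2.41×10³ nm; P ≈ 3.75×10⁴ W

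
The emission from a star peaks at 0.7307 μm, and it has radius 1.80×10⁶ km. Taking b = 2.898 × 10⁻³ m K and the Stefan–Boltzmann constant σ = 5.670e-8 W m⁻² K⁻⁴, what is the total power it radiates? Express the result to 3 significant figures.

Wien's law: T = b/λ_max = 2.898×10⁻³/7.307×10⁻⁷ = 3966.06 K.
Surface area A = 4πR² = 4π(1.80×10⁹ m)² = 4.07150×10¹⁹ m².
Then P = σAT⁴ = 5.670×10⁻⁸×4.07150×10¹⁹×(3966.06)⁴ = 5.71×10²⁶ W.

P ≈ 5.71×10²⁶ W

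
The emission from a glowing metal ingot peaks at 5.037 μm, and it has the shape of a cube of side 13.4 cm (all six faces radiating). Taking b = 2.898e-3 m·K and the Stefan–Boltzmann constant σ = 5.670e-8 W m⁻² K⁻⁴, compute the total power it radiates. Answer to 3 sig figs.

Wien's law: T = b/λ_max = 2.898×10⁻³/5.037×10⁻⁶ = 575.342 K.
Area A = 6s² = 6×(0.134 m)² = 0.107736 m².
Then P = σAT⁴ = 5.670×10⁻⁸×0.107736×(575.342)⁴ = 669 W.

P ≈ 669 W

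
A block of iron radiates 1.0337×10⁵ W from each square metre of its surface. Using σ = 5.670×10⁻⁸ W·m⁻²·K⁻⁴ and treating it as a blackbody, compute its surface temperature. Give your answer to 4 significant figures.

T ≈ 1162 K

I = σT⁴, so T = (I/σ)^(1/4) = (1.0337×10⁵/(5.670×10⁻⁸))^(1/4) = 1162 K.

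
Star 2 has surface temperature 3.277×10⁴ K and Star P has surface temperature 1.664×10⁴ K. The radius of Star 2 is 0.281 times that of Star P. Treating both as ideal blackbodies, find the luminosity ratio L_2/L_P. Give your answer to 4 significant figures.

L_2/L_P ≈ 1.188

L ∝ R²T⁴, so L_2/L_P = (R_2/R_P)²(T_2/T_P)⁴ = (0.281)² × (3.277×10⁴/1.664×10⁴)⁴ = 0.078961 × 15.0415 = 1.188.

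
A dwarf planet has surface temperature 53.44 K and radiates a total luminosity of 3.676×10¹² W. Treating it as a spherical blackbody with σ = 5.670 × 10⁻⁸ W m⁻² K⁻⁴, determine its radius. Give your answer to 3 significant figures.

R ≈ 7.95×10⁵ m

L = 4πR²σT⁴ ⇒ R = √(L/(4πσT⁴)).
σT⁴ = 0.462433 W/m², so R = √(3.676×10¹²/(4π×0.462433)) = 7.95×10⁵ m.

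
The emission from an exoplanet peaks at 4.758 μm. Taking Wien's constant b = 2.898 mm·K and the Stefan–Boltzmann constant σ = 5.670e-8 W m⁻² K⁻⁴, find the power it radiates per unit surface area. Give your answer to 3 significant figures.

I ≈ 7.80×10³ W/m²

Wien's law: T = b/λ_max = 2.898×10⁻³/4.758×10⁻⁶ = 609.079 K.
Then I = σT⁴ = 5.670×10⁻⁸×(609.079)⁴ = 7.80×10³ W/m².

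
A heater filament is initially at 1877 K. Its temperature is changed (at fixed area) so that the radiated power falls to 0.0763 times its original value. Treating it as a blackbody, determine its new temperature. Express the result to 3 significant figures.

P ∝ T⁴, so T₂/T₁ = (P₂/P₁)^(1/4) = (0.0763)^(1/4) = 0.525571.
T₂ = 1877 × 0.525571 = 986 K.

T₂ ≈ 986 K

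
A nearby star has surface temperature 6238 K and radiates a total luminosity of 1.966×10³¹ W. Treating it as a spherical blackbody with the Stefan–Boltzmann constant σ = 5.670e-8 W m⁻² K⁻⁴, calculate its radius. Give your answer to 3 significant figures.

R ≈ 1.35×10¹¹ m

L = 4πR²σT⁴ ⇒ R = √(L/(4πσT⁴)).
σT⁴ = 8.58548×10⁷ W/m², so R = √(1.966×10³¹/(4π×8.58548×10⁷)) = 1.35×10¹¹ m.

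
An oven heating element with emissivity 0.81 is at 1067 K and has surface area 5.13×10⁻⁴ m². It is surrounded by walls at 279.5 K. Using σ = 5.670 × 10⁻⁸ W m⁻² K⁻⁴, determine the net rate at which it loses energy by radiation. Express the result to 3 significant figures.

Area A = 5.13×10⁻⁴ m².
Net radiated power P_net = εσA(T⁴ − T₀⁴) = 0.81×5.670×10⁻⁸×5.13×10⁻⁴×(1067⁴ − 279.5⁴).
T⁴ − T₀⁴ = 1.29616×10¹² − 6.10277×10⁹ = 1.29006×10¹² K⁴, so P_net = 30.4 W.

Net loss ≈ 30.4 W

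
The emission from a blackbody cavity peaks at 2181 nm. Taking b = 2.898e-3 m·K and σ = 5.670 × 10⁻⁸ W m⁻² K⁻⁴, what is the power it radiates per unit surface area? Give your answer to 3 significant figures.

I ≈ 1.77×10⁵ W/m²

Wien's law: T = b/λ_max = 2.898×10⁻³/2.181×10⁻⁶ = 1328.75 K.
Then I = σT⁴ = 5.670×10⁻⁸×(1328.75)⁴ = 1.77×10⁵ W/m².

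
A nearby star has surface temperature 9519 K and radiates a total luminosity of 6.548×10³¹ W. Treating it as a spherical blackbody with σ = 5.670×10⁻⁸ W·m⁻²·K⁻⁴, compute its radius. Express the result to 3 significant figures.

R ≈ 1.06×10¹¹ m

L = 4πR²σT⁴ ⇒ R = √(L/(4πσT⁴)).
σT⁴ = 4.65531×10⁸ W/m², so R = √(6.548×10³¹/(4π×4.65531×10⁸)) = 1.06×10¹¹ m.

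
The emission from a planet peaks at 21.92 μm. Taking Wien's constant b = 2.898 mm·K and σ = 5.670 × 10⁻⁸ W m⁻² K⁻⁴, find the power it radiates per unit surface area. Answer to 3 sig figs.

I ≈ 17.3 W/m²

Wien's law: T = b/λ_max = 2.898×10⁻³/2.192×10⁻⁵ = 132.208 K.
Then I = σT⁴ = 5.670×10⁻⁸×(132.208)⁴ = 17.3 W/m².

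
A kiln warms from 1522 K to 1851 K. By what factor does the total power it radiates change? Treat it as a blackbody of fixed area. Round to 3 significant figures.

P₂/P₁ ≈ 2.19

P ∝ T⁴, so P₂/P₁ = (T₂/T₁)⁴ = (1851/1522)⁴ = (1.21616)⁴ = 2.19.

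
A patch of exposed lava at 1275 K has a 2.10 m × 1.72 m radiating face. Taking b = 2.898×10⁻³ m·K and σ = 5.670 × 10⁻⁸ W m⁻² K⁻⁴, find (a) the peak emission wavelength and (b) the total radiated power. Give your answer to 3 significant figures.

λ_max ≈ 2.27×10³ nm; P ≈ 5.41×10⁵ W

(a) λ_max = b/T = 2.898×10⁻³/1275 = 2.273×10⁻⁶ m = 2.27×10³ nm.
Area A = 2.10 × 1.72 = 3.612 m².
(b) P = σAT⁴ = 5.670×10⁻⁸×3.612×(1275)⁴ = 5.41×10⁵ W.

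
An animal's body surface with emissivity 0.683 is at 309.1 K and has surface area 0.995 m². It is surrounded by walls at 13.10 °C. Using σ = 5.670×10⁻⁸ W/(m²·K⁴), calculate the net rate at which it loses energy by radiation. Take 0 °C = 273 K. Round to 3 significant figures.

Surroundings: T = 13.10 °C + 273 = 286.10 K.
Area A = 0.995 m².
Net radiated power P_net = εσA(T⁴ − T₀⁴) = 0.683×5.670×10⁻⁸×0.995×(309.1⁴ − 286.10⁴).
T⁴ − T₀⁴ = 9.12843×10⁹ − 6.69995×10⁹ = 2.42848×10⁹ K⁴, so P_net = 93.6 W.

Net loss ≈ 93.6 W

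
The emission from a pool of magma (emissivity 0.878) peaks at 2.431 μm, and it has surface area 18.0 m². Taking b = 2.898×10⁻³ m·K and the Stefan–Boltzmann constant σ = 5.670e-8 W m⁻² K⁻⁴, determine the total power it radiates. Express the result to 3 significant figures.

P ≈ 1.81×10⁶ W

Wien's law: T = b/λ_max = 2.898×10⁻³/2.431×10⁻⁶ = 1192.10 K.
Area A = 18.0 m².
Then P = εσAT⁴ = 0.878×5.670×10⁻⁸×18.0×(1192.10)⁴ = 1.81×10⁶ W.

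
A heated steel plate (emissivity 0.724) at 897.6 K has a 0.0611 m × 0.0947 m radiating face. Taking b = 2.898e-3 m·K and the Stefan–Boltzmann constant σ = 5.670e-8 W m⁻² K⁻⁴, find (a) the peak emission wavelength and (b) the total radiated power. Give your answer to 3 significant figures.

λ_max ≈ 3.23 μm; P ≈ 154 W

(a) λ_max = b/T = 2.898×10⁻³/897.6 = 3.229×10⁻⁶ m = 3.23 μm.
Area A = 0.0611 × 0.0947 = 5.78617×10⁻³ m².
(b) P = εσAT⁴ = 0.724×5.670×10⁻⁸×5.78617×10⁻³×(897.6)⁴ = 154 W.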